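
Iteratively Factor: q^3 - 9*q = (q)*(q^2 - 9) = q*(q + 3)*(q - 3)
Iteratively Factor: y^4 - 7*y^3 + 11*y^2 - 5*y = (y - 1)*(y^3 - 6*y^2 + 5*y) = (y - 1)^2*(y^2 - 5*y) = (y - 5)*(y - 1)^2*(y)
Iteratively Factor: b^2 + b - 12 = (b - 3)*(b + 4)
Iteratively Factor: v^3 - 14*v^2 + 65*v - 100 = (v - 5)*(v^2 - 9*v + 20) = (v - 5)*(v - 4)*(v - 5)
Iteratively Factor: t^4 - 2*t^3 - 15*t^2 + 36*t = (t - 3)*(t^3 + t^2 - 12*t) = (t - 3)*(t + 4)*(t^2 - 3*t) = t*(t - 3)*(t + 4)*(t - 3)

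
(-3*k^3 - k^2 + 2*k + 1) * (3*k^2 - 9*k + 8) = -9*k^5 + 24*k^4 - 9*k^3 - 23*k^2 + 7*k + 8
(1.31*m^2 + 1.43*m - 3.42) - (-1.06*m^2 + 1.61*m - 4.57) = 2.37*m^2 - 0.18*m + 1.15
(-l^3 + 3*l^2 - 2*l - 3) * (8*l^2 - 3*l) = -8*l^5 + 27*l^4 - 25*l^3 - 18*l^2 + 9*l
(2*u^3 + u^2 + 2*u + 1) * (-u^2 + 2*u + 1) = -2*u^5 + 3*u^4 + 2*u^3 + 4*u^2 + 4*u + 1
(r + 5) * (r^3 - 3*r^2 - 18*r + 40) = r^4 + 2*r^3 - 33*r^2 - 50*r + 200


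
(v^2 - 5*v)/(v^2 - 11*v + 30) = v/(v - 6)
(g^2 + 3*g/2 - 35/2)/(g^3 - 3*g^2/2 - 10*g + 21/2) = (g + 5)/(g^2 + 2*g - 3)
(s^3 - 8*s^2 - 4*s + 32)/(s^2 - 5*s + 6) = (s^2 - 6*s - 16)/(s - 3)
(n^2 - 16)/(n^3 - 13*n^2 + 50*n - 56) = (n + 4)/(n^2 - 9*n + 14)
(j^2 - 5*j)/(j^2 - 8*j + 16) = j*(j - 5)/(j^2 - 8*j + 16)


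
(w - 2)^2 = w^2 - 4*w + 4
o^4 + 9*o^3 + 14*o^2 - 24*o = o*(o - 1)*(o + 4)*(o + 6)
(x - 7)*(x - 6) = x^2 - 13*x + 42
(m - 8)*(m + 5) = m^2 - 3*m - 40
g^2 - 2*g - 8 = (g - 4)*(g + 2)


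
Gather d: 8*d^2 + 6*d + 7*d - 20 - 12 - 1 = 8*d^2 + 13*d - 33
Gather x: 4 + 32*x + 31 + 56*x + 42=88*x + 77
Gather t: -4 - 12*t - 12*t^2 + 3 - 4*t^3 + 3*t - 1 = -4*t^3 - 12*t^2 - 9*t - 2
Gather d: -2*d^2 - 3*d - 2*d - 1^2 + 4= -2*d^2 - 5*d + 3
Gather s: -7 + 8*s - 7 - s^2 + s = -s^2 + 9*s - 14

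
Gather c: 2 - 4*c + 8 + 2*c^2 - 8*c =2*c^2 - 12*c + 10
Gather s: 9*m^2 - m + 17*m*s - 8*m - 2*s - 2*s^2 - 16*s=9*m^2 - 9*m - 2*s^2 + s*(17*m - 18)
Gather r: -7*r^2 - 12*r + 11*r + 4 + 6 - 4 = -7*r^2 - r + 6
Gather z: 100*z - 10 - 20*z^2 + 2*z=-20*z^2 + 102*z - 10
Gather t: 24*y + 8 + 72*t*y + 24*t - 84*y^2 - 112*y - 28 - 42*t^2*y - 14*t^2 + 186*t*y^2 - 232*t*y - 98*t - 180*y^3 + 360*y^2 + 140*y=t^2*(-42*y - 14) + t*(186*y^2 - 160*y - 74) - 180*y^3 + 276*y^2 + 52*y - 20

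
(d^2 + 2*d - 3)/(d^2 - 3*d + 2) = (d + 3)/(d - 2)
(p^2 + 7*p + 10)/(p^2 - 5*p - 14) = (p + 5)/(p - 7)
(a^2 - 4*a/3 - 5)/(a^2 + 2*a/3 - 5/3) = (a - 3)/(a - 1)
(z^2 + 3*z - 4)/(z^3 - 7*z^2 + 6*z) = (z + 4)/(z*(z - 6))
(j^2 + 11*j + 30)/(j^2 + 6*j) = (j + 5)/j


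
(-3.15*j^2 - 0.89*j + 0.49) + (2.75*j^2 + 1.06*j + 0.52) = -0.4*j^2 + 0.17*j + 1.01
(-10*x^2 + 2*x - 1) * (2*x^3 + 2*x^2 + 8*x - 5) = -20*x^5 - 16*x^4 - 78*x^3 + 64*x^2 - 18*x + 5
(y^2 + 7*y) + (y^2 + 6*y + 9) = 2*y^2 + 13*y + 9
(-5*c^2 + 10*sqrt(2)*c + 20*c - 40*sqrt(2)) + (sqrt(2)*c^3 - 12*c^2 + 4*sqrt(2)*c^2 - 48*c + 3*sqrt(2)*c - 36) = sqrt(2)*c^3 - 17*c^2 + 4*sqrt(2)*c^2 - 28*c + 13*sqrt(2)*c - 40*sqrt(2) - 36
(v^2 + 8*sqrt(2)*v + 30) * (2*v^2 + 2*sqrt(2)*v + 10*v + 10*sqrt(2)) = 2*v^4 + 10*v^3 + 18*sqrt(2)*v^3 + 92*v^2 + 90*sqrt(2)*v^2 + 60*sqrt(2)*v + 460*v + 300*sqrt(2)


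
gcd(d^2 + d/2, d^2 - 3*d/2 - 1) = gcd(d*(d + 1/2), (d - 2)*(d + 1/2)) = d + 1/2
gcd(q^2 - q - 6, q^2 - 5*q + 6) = q - 3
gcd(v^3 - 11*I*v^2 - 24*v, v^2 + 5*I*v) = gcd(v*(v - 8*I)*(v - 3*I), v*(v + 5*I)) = v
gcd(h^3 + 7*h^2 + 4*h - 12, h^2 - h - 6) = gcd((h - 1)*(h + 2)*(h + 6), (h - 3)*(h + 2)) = h + 2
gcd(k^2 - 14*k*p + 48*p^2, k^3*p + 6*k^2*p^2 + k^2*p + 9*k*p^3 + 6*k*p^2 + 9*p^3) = 1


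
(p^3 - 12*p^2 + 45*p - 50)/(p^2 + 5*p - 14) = (p^2 - 10*p + 25)/(p + 7)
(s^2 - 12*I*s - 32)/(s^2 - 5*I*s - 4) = (s - 8*I)/(s - I)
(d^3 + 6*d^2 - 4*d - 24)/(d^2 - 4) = d + 6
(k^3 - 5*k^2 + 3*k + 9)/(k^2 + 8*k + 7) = (k^2 - 6*k + 9)/(k + 7)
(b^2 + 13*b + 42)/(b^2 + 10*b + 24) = (b + 7)/(b + 4)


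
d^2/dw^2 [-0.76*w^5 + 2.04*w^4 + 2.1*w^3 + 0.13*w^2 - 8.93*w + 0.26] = -15.2*w^3 + 24.48*w^2 + 12.6*w + 0.26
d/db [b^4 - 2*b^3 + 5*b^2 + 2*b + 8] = 4*b^3 - 6*b^2 + 10*b + 2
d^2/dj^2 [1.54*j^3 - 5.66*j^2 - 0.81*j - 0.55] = 9.24*j - 11.32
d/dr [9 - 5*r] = -5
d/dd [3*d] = 3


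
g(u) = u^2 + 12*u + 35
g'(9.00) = 30.00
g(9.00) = 224.00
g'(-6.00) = 0.00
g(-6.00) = -1.00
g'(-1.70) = 8.60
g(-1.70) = 17.49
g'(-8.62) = -5.24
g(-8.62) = 5.86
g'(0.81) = 13.62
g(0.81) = 45.38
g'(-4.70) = 2.60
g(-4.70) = 0.69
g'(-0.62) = 10.76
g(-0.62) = 27.94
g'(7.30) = 26.60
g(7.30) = 175.89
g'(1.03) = 14.06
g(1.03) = 48.42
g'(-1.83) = 8.34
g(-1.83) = 16.39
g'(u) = 2*u + 12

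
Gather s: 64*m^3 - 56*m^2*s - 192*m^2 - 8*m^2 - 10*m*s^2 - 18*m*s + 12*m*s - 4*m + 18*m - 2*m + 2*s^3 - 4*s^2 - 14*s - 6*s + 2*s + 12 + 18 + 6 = 64*m^3 - 200*m^2 + 12*m + 2*s^3 + s^2*(-10*m - 4) + s*(-56*m^2 - 6*m - 18) + 36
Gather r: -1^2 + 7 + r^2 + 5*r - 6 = r^2 + 5*r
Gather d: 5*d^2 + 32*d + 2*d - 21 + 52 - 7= 5*d^2 + 34*d + 24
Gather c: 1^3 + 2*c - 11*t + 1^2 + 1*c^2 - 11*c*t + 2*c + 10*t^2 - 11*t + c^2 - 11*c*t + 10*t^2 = 2*c^2 + c*(4 - 22*t) + 20*t^2 - 22*t + 2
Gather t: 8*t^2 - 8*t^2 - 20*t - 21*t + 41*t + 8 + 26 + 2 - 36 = 0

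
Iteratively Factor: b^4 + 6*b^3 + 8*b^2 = (b)*(b^3 + 6*b^2 + 8*b) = b^2*(b^2 + 6*b + 8) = b^2*(b + 4)*(b + 2)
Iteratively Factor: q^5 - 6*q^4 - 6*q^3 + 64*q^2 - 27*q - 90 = (q - 3)*(q^4 - 3*q^3 - 15*q^2 + 19*q + 30) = (q - 5)*(q - 3)*(q^3 + 2*q^2 - 5*q - 6) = (q - 5)*(q - 3)*(q + 1)*(q^2 + q - 6) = (q - 5)*(q - 3)*(q + 1)*(q + 3)*(q - 2)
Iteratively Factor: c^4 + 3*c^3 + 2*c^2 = (c)*(c^3 + 3*c^2 + 2*c) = c*(c + 1)*(c^2 + 2*c) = c^2*(c + 1)*(c + 2)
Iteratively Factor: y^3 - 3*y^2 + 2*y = (y)*(y^2 - 3*y + 2) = y*(y - 1)*(y - 2)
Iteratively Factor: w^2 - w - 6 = (w + 2)*(w - 3)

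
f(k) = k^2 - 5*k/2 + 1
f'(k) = 2*k - 5/2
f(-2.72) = 15.20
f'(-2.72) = -7.94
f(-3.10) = 18.36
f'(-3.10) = -8.70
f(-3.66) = 23.55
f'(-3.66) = -9.82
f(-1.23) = 5.59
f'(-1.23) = -4.96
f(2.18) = 0.30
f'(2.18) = 1.86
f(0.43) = 0.11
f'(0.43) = -1.64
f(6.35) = 25.45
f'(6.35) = 10.20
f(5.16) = 14.73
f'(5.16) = 7.82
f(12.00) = 115.00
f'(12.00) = 21.50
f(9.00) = 59.50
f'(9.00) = 15.50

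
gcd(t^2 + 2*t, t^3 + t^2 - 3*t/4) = t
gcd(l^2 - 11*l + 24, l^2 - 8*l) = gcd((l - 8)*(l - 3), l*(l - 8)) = l - 8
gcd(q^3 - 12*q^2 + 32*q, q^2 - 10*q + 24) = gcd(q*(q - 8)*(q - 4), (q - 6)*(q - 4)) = q - 4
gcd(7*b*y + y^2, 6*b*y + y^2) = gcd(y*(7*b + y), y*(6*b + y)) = y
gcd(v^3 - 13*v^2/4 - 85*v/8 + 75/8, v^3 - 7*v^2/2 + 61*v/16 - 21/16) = v - 3/4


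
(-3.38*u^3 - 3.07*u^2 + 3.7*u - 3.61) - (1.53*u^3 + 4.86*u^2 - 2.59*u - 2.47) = -4.91*u^3 - 7.93*u^2 + 6.29*u - 1.14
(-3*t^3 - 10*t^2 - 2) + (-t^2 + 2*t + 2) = -3*t^3 - 11*t^2 + 2*t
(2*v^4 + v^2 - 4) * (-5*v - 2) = -10*v^5 - 4*v^4 - 5*v^3 - 2*v^2 + 20*v + 8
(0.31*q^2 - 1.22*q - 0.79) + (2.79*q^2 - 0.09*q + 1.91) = 3.1*q^2 - 1.31*q + 1.12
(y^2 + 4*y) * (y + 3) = y^3 + 7*y^2 + 12*y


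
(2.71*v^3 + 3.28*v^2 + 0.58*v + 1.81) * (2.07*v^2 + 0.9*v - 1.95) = 5.6097*v^5 + 9.2286*v^4 - 1.1319*v^3 - 2.1273*v^2 + 0.498*v - 3.5295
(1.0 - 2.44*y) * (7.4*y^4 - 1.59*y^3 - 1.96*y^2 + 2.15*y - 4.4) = -18.056*y^5 + 11.2796*y^4 + 3.1924*y^3 - 7.206*y^2 + 12.886*y - 4.4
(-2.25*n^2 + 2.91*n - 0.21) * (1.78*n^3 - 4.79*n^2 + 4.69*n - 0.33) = -4.005*n^5 + 15.9573*n^4 - 24.8652*n^3 + 15.3963*n^2 - 1.9452*n + 0.0693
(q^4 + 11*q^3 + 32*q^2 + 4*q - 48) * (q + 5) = q^5 + 16*q^4 + 87*q^3 + 164*q^2 - 28*q - 240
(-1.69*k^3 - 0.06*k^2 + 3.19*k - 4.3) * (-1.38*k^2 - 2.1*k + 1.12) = 2.3322*k^5 + 3.6318*k^4 - 6.169*k^3 - 0.8322*k^2 + 12.6028*k - 4.816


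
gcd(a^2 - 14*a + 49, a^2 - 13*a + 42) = a - 7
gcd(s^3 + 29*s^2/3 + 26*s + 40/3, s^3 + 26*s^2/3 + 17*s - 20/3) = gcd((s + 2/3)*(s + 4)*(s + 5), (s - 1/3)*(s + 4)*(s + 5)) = s^2 + 9*s + 20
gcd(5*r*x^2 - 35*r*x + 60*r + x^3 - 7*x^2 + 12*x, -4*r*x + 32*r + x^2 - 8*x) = 1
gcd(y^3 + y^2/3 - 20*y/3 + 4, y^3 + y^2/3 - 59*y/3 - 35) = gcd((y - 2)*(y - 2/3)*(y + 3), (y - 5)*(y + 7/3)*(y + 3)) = y + 3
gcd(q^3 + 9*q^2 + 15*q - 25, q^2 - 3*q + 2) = q - 1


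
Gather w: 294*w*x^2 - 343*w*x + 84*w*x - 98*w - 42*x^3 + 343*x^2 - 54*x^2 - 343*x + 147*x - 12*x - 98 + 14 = w*(294*x^2 - 259*x - 98) - 42*x^3 + 289*x^2 - 208*x - 84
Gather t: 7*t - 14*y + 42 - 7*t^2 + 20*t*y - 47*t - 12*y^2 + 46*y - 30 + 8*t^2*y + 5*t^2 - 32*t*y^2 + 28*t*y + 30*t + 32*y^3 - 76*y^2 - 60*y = t^2*(8*y - 2) + t*(-32*y^2 + 48*y - 10) + 32*y^3 - 88*y^2 - 28*y + 12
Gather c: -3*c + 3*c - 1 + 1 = 0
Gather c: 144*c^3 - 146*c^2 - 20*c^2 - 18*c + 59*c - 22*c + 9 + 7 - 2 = 144*c^3 - 166*c^2 + 19*c + 14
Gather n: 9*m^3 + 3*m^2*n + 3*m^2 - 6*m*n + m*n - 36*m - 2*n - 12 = 9*m^3 + 3*m^2 - 36*m + n*(3*m^2 - 5*m - 2) - 12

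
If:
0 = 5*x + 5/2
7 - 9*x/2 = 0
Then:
No Solution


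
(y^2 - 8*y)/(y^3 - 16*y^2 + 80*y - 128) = y/(y^2 - 8*y + 16)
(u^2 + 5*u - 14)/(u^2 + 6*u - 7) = (u - 2)/(u - 1)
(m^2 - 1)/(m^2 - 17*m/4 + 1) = 4*(m^2 - 1)/(4*m^2 - 17*m + 4)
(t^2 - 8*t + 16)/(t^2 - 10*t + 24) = (t - 4)/(t - 6)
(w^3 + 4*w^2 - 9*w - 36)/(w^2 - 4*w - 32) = (w^2 - 9)/(w - 8)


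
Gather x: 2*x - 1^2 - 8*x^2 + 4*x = -8*x^2 + 6*x - 1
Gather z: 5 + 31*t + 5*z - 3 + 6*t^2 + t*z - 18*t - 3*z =6*t^2 + 13*t + z*(t + 2) + 2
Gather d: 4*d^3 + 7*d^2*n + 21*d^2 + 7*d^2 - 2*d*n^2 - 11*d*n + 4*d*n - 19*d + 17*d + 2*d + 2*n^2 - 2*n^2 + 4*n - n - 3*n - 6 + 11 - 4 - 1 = 4*d^3 + d^2*(7*n + 28) + d*(-2*n^2 - 7*n)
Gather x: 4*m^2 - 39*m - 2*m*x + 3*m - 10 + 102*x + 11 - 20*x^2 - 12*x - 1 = 4*m^2 - 36*m - 20*x^2 + x*(90 - 2*m)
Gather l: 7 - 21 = -14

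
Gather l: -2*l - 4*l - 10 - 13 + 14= -6*l - 9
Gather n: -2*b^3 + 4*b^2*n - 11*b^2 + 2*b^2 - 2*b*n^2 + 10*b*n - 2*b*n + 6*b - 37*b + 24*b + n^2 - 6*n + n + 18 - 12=-2*b^3 - 9*b^2 - 7*b + n^2*(1 - 2*b) + n*(4*b^2 + 8*b - 5) + 6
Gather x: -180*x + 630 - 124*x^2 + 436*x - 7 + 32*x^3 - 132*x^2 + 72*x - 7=32*x^3 - 256*x^2 + 328*x + 616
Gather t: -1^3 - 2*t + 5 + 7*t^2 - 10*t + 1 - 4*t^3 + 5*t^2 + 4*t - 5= -4*t^3 + 12*t^2 - 8*t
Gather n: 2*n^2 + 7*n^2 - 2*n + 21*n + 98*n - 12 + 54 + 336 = 9*n^2 + 117*n + 378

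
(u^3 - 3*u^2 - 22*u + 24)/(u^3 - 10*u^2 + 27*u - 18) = (u + 4)/(u - 3)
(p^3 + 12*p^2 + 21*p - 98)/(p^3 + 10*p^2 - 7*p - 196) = (p - 2)/(p - 4)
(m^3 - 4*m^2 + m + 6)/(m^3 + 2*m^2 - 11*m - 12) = (m - 2)/(m + 4)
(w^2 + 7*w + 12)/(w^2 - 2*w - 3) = (w^2 + 7*w + 12)/(w^2 - 2*w - 3)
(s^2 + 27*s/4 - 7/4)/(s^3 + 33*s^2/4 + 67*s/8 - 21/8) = 2/(2*s + 3)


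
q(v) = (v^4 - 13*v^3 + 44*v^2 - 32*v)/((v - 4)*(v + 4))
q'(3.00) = -2.10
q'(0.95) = -1.31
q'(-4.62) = 602.11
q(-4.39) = 751.73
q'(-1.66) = 27.51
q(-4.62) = 528.50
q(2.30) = -2.71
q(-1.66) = -18.23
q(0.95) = 0.07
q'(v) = (4*v^3 - 39*v^2 + 88*v - 32)/((v - 4)*(v + 4)) - (v^4 - 13*v^3 + 44*v^2 - 32*v)/((v - 4)*(v + 4)^2) - (v^4 - 13*v^3 + 44*v^2 - 32*v)/((v - 4)^2*(v + 4))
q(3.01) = -4.31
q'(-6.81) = 3.77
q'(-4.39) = 1556.13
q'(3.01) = -2.10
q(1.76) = -1.45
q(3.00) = -4.29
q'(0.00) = 2.00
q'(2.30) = -2.35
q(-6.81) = 280.32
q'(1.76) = -2.25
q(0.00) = 0.00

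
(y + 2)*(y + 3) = y^2 + 5*y + 6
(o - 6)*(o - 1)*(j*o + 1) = j*o^3 - 7*j*o^2 + 6*j*o + o^2 - 7*o + 6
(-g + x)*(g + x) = -g^2 + x^2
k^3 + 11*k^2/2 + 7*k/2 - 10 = (k - 1)*(k + 5/2)*(k + 4)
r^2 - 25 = (r - 5)*(r + 5)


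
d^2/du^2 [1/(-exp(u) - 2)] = (2 - exp(u))*exp(u)/(exp(u) + 2)^3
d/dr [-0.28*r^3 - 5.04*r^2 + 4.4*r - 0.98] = -0.84*r^2 - 10.08*r + 4.4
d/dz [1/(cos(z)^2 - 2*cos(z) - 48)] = 2*(cos(z) - 1)*sin(z)/(sin(z)^2 + 2*cos(z) + 47)^2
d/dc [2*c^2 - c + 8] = 4*c - 1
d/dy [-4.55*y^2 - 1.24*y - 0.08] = -9.1*y - 1.24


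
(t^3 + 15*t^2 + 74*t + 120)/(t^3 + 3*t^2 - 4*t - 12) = (t^3 + 15*t^2 + 74*t + 120)/(t^3 + 3*t^2 - 4*t - 12)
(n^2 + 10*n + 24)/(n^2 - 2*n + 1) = (n^2 + 10*n + 24)/(n^2 - 2*n + 1)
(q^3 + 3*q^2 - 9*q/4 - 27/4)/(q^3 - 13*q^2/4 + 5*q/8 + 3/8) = 2*(4*q^3 + 12*q^2 - 9*q - 27)/(8*q^3 - 26*q^2 + 5*q + 3)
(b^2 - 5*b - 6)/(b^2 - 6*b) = (b + 1)/b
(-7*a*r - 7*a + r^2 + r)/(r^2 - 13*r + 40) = (-7*a*r - 7*a + r^2 + r)/(r^2 - 13*r + 40)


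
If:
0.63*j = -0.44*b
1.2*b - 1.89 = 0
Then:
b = 1.58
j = -1.10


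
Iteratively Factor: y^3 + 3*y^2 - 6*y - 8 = (y - 2)*(y^2 + 5*y + 4) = (y - 2)*(y + 1)*(y + 4)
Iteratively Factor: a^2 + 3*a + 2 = (a + 2)*(a + 1)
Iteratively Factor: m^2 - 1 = (m + 1)*(m - 1)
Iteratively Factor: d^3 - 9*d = (d - 3)*(d^2 + 3*d) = d*(d - 3)*(d + 3)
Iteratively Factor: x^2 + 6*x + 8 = (x + 4)*(x + 2)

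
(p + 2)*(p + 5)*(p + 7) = p^3 + 14*p^2 + 59*p + 70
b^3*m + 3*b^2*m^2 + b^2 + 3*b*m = b*(b + 3*m)*(b*m + 1)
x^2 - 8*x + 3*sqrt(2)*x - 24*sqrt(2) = (x - 8)*(x + 3*sqrt(2))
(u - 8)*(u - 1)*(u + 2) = u^3 - 7*u^2 - 10*u + 16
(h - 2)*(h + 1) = h^2 - h - 2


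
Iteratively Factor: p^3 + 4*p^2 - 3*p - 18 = (p + 3)*(p^2 + p - 6) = (p - 2)*(p + 3)*(p + 3)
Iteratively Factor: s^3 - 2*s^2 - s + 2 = (s - 1)*(s^2 - s - 2) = (s - 1)*(s + 1)*(s - 2)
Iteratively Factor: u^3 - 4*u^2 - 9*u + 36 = (u + 3)*(u^2 - 7*u + 12) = (u - 4)*(u + 3)*(u - 3)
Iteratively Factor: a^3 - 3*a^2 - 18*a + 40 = (a - 2)*(a^2 - a - 20) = (a - 5)*(a - 2)*(a + 4)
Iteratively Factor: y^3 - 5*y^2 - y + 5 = (y - 5)*(y^2 - 1) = (y - 5)*(y - 1)*(y + 1)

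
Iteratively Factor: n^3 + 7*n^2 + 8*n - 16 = (n + 4)*(n^2 + 3*n - 4) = (n + 4)^2*(n - 1)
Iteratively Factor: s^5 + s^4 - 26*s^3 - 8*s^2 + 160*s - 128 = (s - 2)*(s^4 + 3*s^3 - 20*s^2 - 48*s + 64) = (s - 2)*(s + 4)*(s^3 - s^2 - 16*s + 16) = (s - 4)*(s - 2)*(s + 4)*(s^2 + 3*s - 4) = (s - 4)*(s - 2)*(s - 1)*(s + 4)*(s + 4)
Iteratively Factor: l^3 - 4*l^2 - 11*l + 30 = (l - 5)*(l^2 + l - 6) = (l - 5)*(l - 2)*(l + 3)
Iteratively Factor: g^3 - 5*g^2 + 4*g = (g - 1)*(g^2 - 4*g) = g*(g - 1)*(g - 4)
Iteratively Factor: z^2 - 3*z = (z - 3)*(z)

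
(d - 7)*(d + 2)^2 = d^3 - 3*d^2 - 24*d - 28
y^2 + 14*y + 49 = (y + 7)^2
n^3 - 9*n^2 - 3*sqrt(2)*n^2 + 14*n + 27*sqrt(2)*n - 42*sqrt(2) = (n - 7)*(n - 2)*(n - 3*sqrt(2))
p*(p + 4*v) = p^2 + 4*p*v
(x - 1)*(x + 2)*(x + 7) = x^3 + 8*x^2 + 5*x - 14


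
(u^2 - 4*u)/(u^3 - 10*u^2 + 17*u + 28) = u/(u^2 - 6*u - 7)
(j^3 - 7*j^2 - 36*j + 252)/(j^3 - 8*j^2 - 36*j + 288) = (j - 7)/(j - 8)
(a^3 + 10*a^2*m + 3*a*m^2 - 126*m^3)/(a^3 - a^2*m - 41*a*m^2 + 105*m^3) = (a + 6*m)/(a - 5*m)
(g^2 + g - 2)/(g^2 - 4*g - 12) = (g - 1)/(g - 6)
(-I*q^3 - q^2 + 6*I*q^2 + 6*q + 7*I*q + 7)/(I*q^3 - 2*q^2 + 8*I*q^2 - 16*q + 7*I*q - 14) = (-q^2 + q*(7 + I) - 7*I)/(q^2 + q*(7 + 2*I) + 14*I)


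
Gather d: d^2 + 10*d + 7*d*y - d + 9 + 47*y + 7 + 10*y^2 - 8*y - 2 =d^2 + d*(7*y + 9) + 10*y^2 + 39*y + 14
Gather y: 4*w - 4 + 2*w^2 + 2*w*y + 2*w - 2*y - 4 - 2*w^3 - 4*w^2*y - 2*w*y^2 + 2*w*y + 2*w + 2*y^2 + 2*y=-2*w^3 + 2*w^2 + 8*w + y^2*(2 - 2*w) + y*(-4*w^2 + 4*w) - 8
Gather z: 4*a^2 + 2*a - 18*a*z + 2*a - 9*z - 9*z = 4*a^2 + 4*a + z*(-18*a - 18)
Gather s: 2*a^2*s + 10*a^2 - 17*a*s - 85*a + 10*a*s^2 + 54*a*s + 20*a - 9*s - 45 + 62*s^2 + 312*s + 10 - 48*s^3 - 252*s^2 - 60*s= 10*a^2 - 65*a - 48*s^3 + s^2*(10*a - 190) + s*(2*a^2 + 37*a + 243) - 35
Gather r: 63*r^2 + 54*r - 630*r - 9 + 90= 63*r^2 - 576*r + 81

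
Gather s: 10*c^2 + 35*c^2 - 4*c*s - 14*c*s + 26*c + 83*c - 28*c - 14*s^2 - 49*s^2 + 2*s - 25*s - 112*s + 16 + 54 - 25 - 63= 45*c^2 + 81*c - 63*s^2 + s*(-18*c - 135) - 18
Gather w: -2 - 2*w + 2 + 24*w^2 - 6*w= 24*w^2 - 8*w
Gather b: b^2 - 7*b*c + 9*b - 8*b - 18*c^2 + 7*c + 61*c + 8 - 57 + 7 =b^2 + b*(1 - 7*c) - 18*c^2 + 68*c - 42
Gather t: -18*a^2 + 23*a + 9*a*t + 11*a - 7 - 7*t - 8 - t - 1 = -18*a^2 + 34*a + t*(9*a - 8) - 16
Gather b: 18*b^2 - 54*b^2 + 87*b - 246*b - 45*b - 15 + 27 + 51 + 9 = -36*b^2 - 204*b + 72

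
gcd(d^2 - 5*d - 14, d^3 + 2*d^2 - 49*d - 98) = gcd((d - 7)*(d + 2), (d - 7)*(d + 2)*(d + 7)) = d^2 - 5*d - 14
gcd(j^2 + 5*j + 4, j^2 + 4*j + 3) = j + 1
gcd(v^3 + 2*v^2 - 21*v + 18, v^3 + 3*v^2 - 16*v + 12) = v^2 + 5*v - 6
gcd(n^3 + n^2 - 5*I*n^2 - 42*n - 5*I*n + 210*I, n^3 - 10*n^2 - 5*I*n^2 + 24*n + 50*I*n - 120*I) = n^2 + n*(-6 - 5*I) + 30*I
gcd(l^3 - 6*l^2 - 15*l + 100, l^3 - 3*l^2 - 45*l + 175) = l^2 - 10*l + 25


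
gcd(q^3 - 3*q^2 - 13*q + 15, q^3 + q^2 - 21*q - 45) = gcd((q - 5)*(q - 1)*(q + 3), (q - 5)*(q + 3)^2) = q^2 - 2*q - 15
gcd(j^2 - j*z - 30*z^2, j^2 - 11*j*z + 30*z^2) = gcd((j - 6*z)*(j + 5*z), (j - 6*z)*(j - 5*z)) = -j + 6*z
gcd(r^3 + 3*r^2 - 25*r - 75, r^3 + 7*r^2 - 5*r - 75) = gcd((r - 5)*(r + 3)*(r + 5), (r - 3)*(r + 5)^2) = r + 5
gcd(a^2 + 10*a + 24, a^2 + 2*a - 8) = a + 4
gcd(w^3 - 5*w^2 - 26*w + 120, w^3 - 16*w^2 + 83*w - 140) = w - 4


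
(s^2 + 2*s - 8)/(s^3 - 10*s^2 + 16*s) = (s + 4)/(s*(s - 8))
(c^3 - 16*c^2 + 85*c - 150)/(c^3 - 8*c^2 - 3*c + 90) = (c - 5)/(c + 3)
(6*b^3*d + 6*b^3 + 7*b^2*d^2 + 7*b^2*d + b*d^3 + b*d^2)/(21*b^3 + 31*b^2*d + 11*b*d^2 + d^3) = b*(6*b*d + 6*b + d^2 + d)/(21*b^2 + 10*b*d + d^2)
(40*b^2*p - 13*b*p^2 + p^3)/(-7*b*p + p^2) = (-40*b^2 + 13*b*p - p^2)/(7*b - p)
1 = 1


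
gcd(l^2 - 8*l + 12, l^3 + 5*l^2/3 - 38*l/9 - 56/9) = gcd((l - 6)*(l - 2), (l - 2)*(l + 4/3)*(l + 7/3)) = l - 2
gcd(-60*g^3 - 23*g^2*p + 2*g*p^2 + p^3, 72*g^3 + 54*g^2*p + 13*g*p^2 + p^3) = 12*g^2 + 7*g*p + p^2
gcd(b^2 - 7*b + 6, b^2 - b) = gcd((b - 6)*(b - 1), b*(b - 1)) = b - 1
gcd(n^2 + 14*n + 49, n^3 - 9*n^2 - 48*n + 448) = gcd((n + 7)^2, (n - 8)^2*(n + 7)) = n + 7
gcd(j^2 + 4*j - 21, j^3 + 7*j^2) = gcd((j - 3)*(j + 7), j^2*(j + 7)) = j + 7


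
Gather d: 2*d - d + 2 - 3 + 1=d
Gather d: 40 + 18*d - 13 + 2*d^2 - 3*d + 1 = 2*d^2 + 15*d + 28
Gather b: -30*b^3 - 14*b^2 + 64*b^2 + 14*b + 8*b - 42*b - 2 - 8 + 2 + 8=-30*b^3 + 50*b^2 - 20*b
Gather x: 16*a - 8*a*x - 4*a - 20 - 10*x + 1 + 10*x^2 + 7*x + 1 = 12*a + 10*x^2 + x*(-8*a - 3) - 18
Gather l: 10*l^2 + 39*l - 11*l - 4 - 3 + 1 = 10*l^2 + 28*l - 6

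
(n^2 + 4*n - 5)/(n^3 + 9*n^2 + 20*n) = (n - 1)/(n*(n + 4))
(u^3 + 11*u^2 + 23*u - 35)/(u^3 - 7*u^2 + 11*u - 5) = (u^2 + 12*u + 35)/(u^2 - 6*u + 5)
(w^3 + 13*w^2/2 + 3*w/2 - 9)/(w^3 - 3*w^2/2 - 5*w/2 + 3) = (w + 6)/(w - 2)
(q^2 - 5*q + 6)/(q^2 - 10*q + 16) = (q - 3)/(q - 8)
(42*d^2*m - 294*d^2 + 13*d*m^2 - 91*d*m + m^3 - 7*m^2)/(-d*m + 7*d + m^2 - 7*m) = (-42*d^2 - 13*d*m - m^2)/(d - m)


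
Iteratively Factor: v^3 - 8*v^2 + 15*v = (v)*(v^2 - 8*v + 15) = v*(v - 5)*(v - 3)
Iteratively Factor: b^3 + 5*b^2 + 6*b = (b)*(b^2 + 5*b + 6) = b*(b + 3)*(b + 2)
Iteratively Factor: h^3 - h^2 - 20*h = (h - 5)*(h^2 + 4*h) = h*(h - 5)*(h + 4)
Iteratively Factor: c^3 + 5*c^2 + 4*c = (c)*(c^2 + 5*c + 4) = c*(c + 1)*(c + 4)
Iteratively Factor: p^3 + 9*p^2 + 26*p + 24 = (p + 4)*(p^2 + 5*p + 6) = (p + 3)*(p + 4)*(p + 2)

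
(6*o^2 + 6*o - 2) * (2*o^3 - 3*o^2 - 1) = 12*o^5 - 6*o^4 - 22*o^3 - 6*o + 2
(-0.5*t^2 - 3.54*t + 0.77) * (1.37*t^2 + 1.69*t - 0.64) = -0.685*t^4 - 5.6948*t^3 - 4.6077*t^2 + 3.5669*t - 0.4928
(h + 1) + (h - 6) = 2*h - 5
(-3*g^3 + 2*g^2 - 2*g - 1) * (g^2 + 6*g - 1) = -3*g^5 - 16*g^4 + 13*g^3 - 15*g^2 - 4*g + 1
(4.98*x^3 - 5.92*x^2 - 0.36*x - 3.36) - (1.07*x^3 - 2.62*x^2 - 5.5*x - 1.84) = 3.91*x^3 - 3.3*x^2 + 5.14*x - 1.52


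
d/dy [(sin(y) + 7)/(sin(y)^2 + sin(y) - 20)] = (-14*sin(y) + cos(y)^2 - 28)*cos(y)/(sin(y)^2 + sin(y) - 20)^2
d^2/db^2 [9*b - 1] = 0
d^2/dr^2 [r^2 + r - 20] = 2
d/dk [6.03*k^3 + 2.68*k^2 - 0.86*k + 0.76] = 18.09*k^2 + 5.36*k - 0.86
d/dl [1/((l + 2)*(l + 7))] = (-2*l - 9)/(l^4 + 18*l^3 + 109*l^2 + 252*l + 196)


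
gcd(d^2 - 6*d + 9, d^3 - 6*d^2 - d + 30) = d - 3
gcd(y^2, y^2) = y^2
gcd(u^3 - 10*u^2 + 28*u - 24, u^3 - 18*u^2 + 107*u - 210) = u - 6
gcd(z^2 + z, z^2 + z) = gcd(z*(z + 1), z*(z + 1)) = z^2 + z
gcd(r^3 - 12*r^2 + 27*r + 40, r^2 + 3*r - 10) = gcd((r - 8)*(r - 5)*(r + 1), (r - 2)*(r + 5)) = 1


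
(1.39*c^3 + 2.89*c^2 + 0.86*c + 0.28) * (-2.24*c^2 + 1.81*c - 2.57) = -3.1136*c^5 - 3.9577*c^4 - 0.267799999999999*c^3 - 6.4979*c^2 - 1.7034*c - 0.7196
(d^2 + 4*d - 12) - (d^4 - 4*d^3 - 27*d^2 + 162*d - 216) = -d^4 + 4*d^3 + 28*d^2 - 158*d + 204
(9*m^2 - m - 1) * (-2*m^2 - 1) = -18*m^4 + 2*m^3 - 7*m^2 + m + 1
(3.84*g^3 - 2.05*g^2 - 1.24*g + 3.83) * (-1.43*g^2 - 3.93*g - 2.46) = -5.4912*g^5 - 12.1597*g^4 + 0.383300000000001*g^3 + 4.4393*g^2 - 12.0015*g - 9.4218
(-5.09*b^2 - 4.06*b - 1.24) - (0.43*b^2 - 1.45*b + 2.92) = -5.52*b^2 - 2.61*b - 4.16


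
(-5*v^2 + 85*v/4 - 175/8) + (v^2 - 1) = -4*v^2 + 85*v/4 - 183/8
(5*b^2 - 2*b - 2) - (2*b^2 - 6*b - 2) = 3*b^2 + 4*b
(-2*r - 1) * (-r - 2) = 2*r^2 + 5*r + 2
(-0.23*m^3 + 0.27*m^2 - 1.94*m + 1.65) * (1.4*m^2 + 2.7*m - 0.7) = -0.322*m^5 - 0.243*m^4 - 1.826*m^3 - 3.117*m^2 + 5.813*m - 1.155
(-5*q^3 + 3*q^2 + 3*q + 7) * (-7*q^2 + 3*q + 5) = 35*q^5 - 36*q^4 - 37*q^3 - 25*q^2 + 36*q + 35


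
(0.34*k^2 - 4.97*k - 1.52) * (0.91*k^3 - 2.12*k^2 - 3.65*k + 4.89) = 0.3094*k^5 - 5.2435*k^4 + 7.9122*k^3 + 23.0255*k^2 - 18.7553*k - 7.4328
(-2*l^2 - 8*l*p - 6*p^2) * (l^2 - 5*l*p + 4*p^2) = -2*l^4 + 2*l^3*p + 26*l^2*p^2 - 2*l*p^3 - 24*p^4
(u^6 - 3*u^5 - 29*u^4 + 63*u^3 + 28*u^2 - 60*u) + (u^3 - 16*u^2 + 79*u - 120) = u^6 - 3*u^5 - 29*u^4 + 64*u^3 + 12*u^2 + 19*u - 120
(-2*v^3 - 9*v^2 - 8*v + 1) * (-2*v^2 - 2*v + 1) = 4*v^5 + 22*v^4 + 32*v^3 + 5*v^2 - 10*v + 1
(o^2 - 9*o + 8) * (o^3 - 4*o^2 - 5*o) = o^5 - 13*o^4 + 39*o^3 + 13*o^2 - 40*o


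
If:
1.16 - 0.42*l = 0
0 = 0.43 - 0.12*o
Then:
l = 2.76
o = 3.58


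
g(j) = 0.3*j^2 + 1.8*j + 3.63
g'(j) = 0.6*j + 1.8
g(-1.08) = 2.04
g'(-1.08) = 1.15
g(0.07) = 3.76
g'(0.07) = 1.84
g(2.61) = 10.37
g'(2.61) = 3.37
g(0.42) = 4.44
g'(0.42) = 2.05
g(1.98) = 8.37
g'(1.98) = 2.99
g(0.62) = 4.86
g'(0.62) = 2.17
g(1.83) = 7.93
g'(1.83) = 2.90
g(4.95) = 19.89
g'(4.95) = 4.77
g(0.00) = 3.63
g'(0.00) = 1.80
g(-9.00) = 11.73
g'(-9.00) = -3.60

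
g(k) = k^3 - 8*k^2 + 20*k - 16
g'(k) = 3*k^2 - 16*k + 20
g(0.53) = -7.50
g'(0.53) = 12.36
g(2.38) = -0.23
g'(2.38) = -1.09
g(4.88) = 7.30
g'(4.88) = 13.36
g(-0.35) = -24.02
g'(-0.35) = 25.97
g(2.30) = -0.15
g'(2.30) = -0.93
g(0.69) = -5.68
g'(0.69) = 10.39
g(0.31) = -10.54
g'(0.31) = 15.33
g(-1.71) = -78.59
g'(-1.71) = 56.13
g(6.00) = 32.00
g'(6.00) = 32.00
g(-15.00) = -5491.00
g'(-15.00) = 935.00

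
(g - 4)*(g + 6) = g^2 + 2*g - 24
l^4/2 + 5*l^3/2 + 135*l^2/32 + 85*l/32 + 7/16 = (l/2 + 1)*(l + 1/4)*(l + 1)*(l + 7/4)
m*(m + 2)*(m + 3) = m^3 + 5*m^2 + 6*m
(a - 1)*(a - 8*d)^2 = a^3 - 16*a^2*d - a^2 + 64*a*d^2 + 16*a*d - 64*d^2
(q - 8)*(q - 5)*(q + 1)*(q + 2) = q^4 - 10*q^3 + 3*q^2 + 94*q + 80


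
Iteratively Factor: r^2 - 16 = (r - 4)*(r + 4)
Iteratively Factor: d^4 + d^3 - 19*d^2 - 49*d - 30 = (d - 5)*(d^3 + 6*d^2 + 11*d + 6) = (d - 5)*(d + 3)*(d^2 + 3*d + 2) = (d - 5)*(d + 1)*(d + 3)*(d + 2)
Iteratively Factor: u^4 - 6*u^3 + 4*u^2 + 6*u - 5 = (u + 1)*(u^3 - 7*u^2 + 11*u - 5) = (u - 1)*(u + 1)*(u^2 - 6*u + 5) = (u - 5)*(u - 1)*(u + 1)*(u - 1)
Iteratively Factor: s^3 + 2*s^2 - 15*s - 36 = (s + 3)*(s^2 - s - 12) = (s - 4)*(s + 3)*(s + 3)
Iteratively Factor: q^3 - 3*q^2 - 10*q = (q - 5)*(q^2 + 2*q) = (q - 5)*(q + 2)*(q)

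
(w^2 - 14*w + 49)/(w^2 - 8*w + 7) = (w - 7)/(w - 1)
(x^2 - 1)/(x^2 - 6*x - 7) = (x - 1)/(x - 7)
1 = 1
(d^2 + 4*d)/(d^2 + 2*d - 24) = d*(d + 4)/(d^2 + 2*d - 24)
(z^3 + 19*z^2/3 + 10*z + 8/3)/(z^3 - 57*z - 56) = (3*z^3 + 19*z^2 + 30*z + 8)/(3*(z^3 - 57*z - 56))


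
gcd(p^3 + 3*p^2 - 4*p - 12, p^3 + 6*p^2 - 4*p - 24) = p^2 - 4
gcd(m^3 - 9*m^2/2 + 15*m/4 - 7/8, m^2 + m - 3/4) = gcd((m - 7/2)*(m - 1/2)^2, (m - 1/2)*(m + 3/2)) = m - 1/2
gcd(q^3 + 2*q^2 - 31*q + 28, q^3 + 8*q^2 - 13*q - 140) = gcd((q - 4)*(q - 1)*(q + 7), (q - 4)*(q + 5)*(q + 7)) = q^2 + 3*q - 28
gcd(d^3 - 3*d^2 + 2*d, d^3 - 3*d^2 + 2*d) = d^3 - 3*d^2 + 2*d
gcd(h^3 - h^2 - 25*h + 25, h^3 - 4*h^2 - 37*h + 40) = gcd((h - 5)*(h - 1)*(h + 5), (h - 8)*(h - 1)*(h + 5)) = h^2 + 4*h - 5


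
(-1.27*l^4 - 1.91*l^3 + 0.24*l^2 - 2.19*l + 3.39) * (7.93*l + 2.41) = -10.0711*l^5 - 18.207*l^4 - 2.6999*l^3 - 16.7883*l^2 + 21.6048*l + 8.1699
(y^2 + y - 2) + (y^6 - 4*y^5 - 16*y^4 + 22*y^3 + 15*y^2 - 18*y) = y^6 - 4*y^5 - 16*y^4 + 22*y^3 + 16*y^2 - 17*y - 2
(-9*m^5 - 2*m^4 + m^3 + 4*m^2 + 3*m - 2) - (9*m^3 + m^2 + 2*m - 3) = -9*m^5 - 2*m^4 - 8*m^3 + 3*m^2 + m + 1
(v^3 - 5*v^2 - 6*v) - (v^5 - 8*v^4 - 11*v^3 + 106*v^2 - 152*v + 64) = -v^5 + 8*v^4 + 12*v^3 - 111*v^2 + 146*v - 64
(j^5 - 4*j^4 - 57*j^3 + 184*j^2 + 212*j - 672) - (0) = j^5 - 4*j^4 - 57*j^3 + 184*j^2 + 212*j - 672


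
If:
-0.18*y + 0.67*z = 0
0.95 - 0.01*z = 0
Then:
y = 353.61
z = 95.00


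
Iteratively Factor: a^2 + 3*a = (a)*(a + 3)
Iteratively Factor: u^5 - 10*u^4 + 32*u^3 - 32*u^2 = (u - 4)*(u^4 - 6*u^3 + 8*u^2) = (u - 4)*(u - 2)*(u^3 - 4*u^2) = (u - 4)^2*(u - 2)*(u^2) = u*(u - 4)^2*(u - 2)*(u)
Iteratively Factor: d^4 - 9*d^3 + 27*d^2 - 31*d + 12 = (d - 4)*(d^3 - 5*d^2 + 7*d - 3) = (d - 4)*(d - 1)*(d^2 - 4*d + 3) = (d - 4)*(d - 3)*(d - 1)*(d - 1)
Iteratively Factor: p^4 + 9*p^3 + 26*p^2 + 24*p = (p + 2)*(p^3 + 7*p^2 + 12*p) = (p + 2)*(p + 4)*(p^2 + 3*p) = (p + 2)*(p + 3)*(p + 4)*(p)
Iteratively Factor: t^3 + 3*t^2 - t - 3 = (t + 3)*(t^2 - 1) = (t - 1)*(t + 3)*(t + 1)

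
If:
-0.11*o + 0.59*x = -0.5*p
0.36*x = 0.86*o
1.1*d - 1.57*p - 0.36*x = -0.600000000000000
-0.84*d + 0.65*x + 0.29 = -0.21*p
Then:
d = 0.09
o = -0.22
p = 0.56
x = -0.52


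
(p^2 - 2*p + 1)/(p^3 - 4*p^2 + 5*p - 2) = 1/(p - 2)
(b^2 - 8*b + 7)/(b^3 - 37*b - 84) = (b - 1)/(b^2 + 7*b + 12)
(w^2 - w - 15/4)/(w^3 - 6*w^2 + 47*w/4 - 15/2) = (2*w + 3)/(2*w^2 - 7*w + 6)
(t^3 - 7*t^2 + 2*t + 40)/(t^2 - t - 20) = (t^2 - 2*t - 8)/(t + 4)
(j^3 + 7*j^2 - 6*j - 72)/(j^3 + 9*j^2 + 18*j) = (j^2 + j - 12)/(j*(j + 3))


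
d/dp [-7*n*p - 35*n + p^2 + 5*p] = -7*n + 2*p + 5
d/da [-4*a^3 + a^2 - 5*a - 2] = -12*a^2 + 2*a - 5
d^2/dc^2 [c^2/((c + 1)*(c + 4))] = 2*(-5*c^3 - 12*c^2 + 16)/(c^6 + 15*c^5 + 87*c^4 + 245*c^3 + 348*c^2 + 240*c + 64)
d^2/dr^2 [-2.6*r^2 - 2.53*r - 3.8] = -5.20000000000000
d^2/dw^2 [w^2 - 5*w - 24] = 2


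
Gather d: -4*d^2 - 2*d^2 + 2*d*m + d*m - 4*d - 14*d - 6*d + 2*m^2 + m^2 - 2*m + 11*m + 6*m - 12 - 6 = -6*d^2 + d*(3*m - 24) + 3*m^2 + 15*m - 18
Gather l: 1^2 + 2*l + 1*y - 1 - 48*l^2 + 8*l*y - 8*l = -48*l^2 + l*(8*y - 6) + y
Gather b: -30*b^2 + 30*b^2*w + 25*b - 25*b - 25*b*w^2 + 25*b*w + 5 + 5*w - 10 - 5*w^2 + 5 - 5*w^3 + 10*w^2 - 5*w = b^2*(30*w - 30) + b*(-25*w^2 + 25*w) - 5*w^3 + 5*w^2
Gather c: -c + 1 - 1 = -c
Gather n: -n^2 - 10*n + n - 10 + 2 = -n^2 - 9*n - 8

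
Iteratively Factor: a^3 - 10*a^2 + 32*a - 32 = (a - 4)*(a^2 - 6*a + 8) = (a - 4)^2*(a - 2)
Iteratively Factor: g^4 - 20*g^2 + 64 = (g - 2)*(g^3 + 2*g^2 - 16*g - 32) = (g - 4)*(g - 2)*(g^2 + 6*g + 8) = (g - 4)*(g - 2)*(g + 2)*(g + 4)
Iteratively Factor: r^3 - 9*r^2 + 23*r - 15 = (r - 3)*(r^2 - 6*r + 5) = (r - 3)*(r - 1)*(r - 5)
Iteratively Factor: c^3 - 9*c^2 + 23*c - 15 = (c - 5)*(c^2 - 4*c + 3) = (c - 5)*(c - 3)*(c - 1)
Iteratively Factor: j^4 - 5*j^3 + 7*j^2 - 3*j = (j)*(j^3 - 5*j^2 + 7*j - 3) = j*(j - 1)*(j^2 - 4*j + 3) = j*(j - 1)^2*(j - 3)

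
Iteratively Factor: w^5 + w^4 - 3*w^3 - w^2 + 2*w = (w - 1)*(w^4 + 2*w^3 - w^2 - 2*w) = (w - 1)^2*(w^3 + 3*w^2 + 2*w) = (w - 1)^2*(w + 1)*(w^2 + 2*w) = (w - 1)^2*(w + 1)*(w + 2)*(w)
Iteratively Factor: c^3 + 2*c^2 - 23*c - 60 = (c + 4)*(c^2 - 2*c - 15) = (c - 5)*(c + 4)*(c + 3)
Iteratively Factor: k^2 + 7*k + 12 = (k + 3)*(k + 4)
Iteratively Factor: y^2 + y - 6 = (y + 3)*(y - 2)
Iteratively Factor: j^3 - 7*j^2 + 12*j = (j - 3)*(j^2 - 4*j) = j*(j - 3)*(j - 4)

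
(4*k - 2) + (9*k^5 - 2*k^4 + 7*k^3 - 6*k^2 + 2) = 9*k^5 - 2*k^4 + 7*k^3 - 6*k^2 + 4*k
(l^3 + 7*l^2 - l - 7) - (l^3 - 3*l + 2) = 7*l^2 + 2*l - 9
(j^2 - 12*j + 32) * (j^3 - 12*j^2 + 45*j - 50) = j^5 - 24*j^4 + 221*j^3 - 974*j^2 + 2040*j - 1600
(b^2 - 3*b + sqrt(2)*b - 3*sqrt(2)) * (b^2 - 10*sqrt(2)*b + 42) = b^4 - 9*sqrt(2)*b^3 - 3*b^3 + 22*b^2 + 27*sqrt(2)*b^2 - 66*b + 42*sqrt(2)*b - 126*sqrt(2)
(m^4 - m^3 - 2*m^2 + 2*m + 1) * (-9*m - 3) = -9*m^5 + 6*m^4 + 21*m^3 - 12*m^2 - 15*m - 3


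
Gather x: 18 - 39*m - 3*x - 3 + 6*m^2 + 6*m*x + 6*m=6*m^2 - 33*m + x*(6*m - 3) + 15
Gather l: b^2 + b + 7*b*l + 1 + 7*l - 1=b^2 + b + l*(7*b + 7)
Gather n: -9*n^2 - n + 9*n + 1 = -9*n^2 + 8*n + 1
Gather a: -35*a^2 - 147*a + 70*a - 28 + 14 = -35*a^2 - 77*a - 14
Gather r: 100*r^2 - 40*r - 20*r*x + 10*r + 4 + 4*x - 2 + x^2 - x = 100*r^2 + r*(-20*x - 30) + x^2 + 3*x + 2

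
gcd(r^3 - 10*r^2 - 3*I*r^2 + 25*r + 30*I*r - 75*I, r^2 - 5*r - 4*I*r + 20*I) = r - 5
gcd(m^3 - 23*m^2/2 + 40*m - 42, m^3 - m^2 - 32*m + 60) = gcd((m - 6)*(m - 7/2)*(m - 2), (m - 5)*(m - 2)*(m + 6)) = m - 2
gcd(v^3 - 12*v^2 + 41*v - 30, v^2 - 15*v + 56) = 1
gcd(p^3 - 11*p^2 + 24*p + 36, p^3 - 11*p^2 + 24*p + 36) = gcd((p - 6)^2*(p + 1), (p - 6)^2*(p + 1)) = p^3 - 11*p^2 + 24*p + 36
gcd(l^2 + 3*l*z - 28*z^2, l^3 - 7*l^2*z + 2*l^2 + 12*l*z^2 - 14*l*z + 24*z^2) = -l + 4*z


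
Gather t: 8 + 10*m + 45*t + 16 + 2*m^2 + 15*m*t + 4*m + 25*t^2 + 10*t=2*m^2 + 14*m + 25*t^2 + t*(15*m + 55) + 24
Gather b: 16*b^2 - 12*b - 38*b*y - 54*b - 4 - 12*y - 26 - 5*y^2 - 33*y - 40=16*b^2 + b*(-38*y - 66) - 5*y^2 - 45*y - 70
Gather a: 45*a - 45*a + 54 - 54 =0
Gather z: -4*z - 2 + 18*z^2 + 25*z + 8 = 18*z^2 + 21*z + 6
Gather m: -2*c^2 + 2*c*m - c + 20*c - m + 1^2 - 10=-2*c^2 + 19*c + m*(2*c - 1) - 9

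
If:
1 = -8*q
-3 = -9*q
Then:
No Solution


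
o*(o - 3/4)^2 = o^3 - 3*o^2/2 + 9*o/16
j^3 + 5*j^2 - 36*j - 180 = (j - 6)*(j + 5)*(j + 6)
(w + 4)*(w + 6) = w^2 + 10*w + 24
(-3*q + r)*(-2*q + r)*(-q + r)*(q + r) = -6*q^4 + 5*q^3*r + 5*q^2*r^2 - 5*q*r^3 + r^4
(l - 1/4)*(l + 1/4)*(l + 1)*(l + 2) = l^4 + 3*l^3 + 31*l^2/16 - 3*l/16 - 1/8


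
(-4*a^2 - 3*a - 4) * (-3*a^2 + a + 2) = 12*a^4 + 5*a^3 + a^2 - 10*a - 8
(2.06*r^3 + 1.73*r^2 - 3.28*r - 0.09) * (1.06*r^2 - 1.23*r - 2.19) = 2.1836*r^5 - 0.7*r^4 - 10.1161*r^3 + 0.1503*r^2 + 7.2939*r + 0.1971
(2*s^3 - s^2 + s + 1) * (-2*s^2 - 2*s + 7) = -4*s^5 - 2*s^4 + 14*s^3 - 11*s^2 + 5*s + 7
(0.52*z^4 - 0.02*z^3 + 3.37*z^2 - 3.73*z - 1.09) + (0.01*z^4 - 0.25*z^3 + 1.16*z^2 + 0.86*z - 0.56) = 0.53*z^4 - 0.27*z^3 + 4.53*z^2 - 2.87*z - 1.65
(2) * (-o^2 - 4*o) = -2*o^2 - 8*o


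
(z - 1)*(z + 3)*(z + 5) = z^3 + 7*z^2 + 7*z - 15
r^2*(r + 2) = r^3 + 2*r^2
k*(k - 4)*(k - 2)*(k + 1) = k^4 - 5*k^3 + 2*k^2 + 8*k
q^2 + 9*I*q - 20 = (q + 4*I)*(q + 5*I)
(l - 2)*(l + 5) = l^2 + 3*l - 10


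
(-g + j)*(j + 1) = -g*j - g + j^2 + j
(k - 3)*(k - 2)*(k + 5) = k^3 - 19*k + 30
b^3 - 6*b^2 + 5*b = b*(b - 5)*(b - 1)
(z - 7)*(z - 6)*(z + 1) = z^3 - 12*z^2 + 29*z + 42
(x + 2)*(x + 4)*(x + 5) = x^3 + 11*x^2 + 38*x + 40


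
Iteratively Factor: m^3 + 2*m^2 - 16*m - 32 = (m + 4)*(m^2 - 2*m - 8) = (m - 4)*(m + 4)*(m + 2)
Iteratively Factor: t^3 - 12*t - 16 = (t + 2)*(t^2 - 2*t - 8) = (t - 4)*(t + 2)*(t + 2)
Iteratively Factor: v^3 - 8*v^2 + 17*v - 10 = (v - 5)*(v^2 - 3*v + 2) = (v - 5)*(v - 1)*(v - 2)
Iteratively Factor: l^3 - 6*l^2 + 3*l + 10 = (l - 5)*(l^2 - l - 2) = (l - 5)*(l + 1)*(l - 2)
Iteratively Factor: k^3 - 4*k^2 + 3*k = (k - 3)*(k^2 - k) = (k - 3)*(k - 1)*(k)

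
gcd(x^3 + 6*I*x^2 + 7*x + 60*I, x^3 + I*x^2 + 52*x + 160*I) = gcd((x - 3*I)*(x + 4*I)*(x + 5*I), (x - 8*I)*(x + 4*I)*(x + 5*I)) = x^2 + 9*I*x - 20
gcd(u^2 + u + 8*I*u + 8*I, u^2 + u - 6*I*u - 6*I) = u + 1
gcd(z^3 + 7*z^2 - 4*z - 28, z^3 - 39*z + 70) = z^2 + 5*z - 14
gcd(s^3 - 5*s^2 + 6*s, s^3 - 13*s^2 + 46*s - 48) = s^2 - 5*s + 6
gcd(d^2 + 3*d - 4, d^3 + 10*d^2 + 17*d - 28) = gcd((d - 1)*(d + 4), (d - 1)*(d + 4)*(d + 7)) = d^2 + 3*d - 4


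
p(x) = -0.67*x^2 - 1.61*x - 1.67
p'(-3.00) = 2.41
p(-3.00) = -2.87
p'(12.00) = -17.69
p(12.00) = -117.47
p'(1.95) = -4.22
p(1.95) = -7.36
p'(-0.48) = -0.97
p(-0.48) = -1.05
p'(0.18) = -1.85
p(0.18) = -1.98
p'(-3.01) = 2.42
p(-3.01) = -2.89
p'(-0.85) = -0.47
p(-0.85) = -0.79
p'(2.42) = -4.85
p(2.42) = -9.49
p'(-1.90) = 0.94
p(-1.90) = -1.03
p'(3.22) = -5.92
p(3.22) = -13.80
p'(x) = -1.34*x - 1.61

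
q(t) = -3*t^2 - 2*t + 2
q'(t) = -6*t - 2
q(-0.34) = 2.33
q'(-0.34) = 0.04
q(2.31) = -18.63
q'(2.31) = -15.86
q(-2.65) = -13.77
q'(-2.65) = 13.90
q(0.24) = 1.35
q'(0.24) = -3.44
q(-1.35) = -0.77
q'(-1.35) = 6.10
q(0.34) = 0.97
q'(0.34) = -4.04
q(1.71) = -10.19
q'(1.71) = -12.26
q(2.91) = -29.22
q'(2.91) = -19.46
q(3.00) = -31.00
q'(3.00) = -20.00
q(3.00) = -31.00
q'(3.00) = -20.00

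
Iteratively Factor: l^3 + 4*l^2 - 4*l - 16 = (l + 2)*(l^2 + 2*l - 8) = (l - 2)*(l + 2)*(l + 4)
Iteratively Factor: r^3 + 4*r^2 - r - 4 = (r + 4)*(r^2 - 1) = (r - 1)*(r + 4)*(r + 1)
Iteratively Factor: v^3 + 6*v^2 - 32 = (v + 4)*(v^2 + 2*v - 8) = (v + 4)^2*(v - 2)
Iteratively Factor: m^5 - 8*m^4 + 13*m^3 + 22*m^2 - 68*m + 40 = (m - 1)*(m^4 - 7*m^3 + 6*m^2 + 28*m - 40) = (m - 1)*(m + 2)*(m^3 - 9*m^2 + 24*m - 20) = (m - 2)*(m - 1)*(m + 2)*(m^2 - 7*m + 10) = (m - 2)^2*(m - 1)*(m + 2)*(m - 5)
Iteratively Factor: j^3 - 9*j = (j)*(j^2 - 9) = j*(j - 3)*(j + 3)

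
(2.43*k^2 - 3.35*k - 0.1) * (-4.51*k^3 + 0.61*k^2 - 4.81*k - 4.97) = -10.9593*k^5 + 16.5908*k^4 - 13.2808*k^3 + 3.9754*k^2 + 17.1305*k + 0.497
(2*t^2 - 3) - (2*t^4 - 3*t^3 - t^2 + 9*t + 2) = -2*t^4 + 3*t^3 + 3*t^2 - 9*t - 5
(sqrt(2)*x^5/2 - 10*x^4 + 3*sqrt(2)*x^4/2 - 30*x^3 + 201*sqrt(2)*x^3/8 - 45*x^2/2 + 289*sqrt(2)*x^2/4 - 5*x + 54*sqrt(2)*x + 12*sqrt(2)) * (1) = sqrt(2)*x^5/2 - 10*x^4 + 3*sqrt(2)*x^4/2 - 30*x^3 + 201*sqrt(2)*x^3/8 - 45*x^2/2 + 289*sqrt(2)*x^2/4 - 5*x + 54*sqrt(2)*x + 12*sqrt(2)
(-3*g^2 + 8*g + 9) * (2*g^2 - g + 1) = -6*g^4 + 19*g^3 + 7*g^2 - g + 9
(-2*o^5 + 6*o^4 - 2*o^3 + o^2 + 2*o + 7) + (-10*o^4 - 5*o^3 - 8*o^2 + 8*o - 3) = -2*o^5 - 4*o^4 - 7*o^3 - 7*o^2 + 10*o + 4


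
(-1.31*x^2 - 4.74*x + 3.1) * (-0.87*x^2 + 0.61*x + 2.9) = 1.1397*x^4 + 3.3247*x^3 - 9.3874*x^2 - 11.855*x + 8.99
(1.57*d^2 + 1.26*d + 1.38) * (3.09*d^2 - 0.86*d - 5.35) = 4.8513*d^4 + 2.5432*d^3 - 5.2189*d^2 - 7.9278*d - 7.383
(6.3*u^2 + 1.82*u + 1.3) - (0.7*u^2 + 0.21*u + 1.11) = 5.6*u^2 + 1.61*u + 0.19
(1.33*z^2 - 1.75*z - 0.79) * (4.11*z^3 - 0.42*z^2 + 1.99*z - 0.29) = 5.4663*z^5 - 7.7511*z^4 + 0.134799999999999*z^3 - 3.5364*z^2 - 1.0646*z + 0.2291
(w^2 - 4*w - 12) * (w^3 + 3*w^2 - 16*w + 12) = w^5 - w^4 - 40*w^3 + 40*w^2 + 144*w - 144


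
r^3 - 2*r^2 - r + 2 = (r - 2)*(r - 1)*(r + 1)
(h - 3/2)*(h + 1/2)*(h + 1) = h^3 - 7*h/4 - 3/4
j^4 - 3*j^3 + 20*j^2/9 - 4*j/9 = j*(j - 2)*(j - 2/3)*(j - 1/3)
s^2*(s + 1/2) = s^3 + s^2/2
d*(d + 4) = d^2 + 4*d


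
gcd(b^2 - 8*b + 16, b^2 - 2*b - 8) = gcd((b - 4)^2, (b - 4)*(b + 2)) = b - 4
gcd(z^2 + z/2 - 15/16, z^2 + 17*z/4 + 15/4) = z + 5/4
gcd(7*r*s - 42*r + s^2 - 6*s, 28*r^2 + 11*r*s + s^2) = 7*r + s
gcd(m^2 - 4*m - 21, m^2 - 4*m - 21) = m^2 - 4*m - 21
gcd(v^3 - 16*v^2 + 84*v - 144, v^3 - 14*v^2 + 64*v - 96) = v^2 - 10*v + 24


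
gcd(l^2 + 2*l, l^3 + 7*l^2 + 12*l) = l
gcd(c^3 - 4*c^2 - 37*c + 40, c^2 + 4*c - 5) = c^2 + 4*c - 5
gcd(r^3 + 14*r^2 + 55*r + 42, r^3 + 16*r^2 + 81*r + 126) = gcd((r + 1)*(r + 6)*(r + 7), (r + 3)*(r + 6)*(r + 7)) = r^2 + 13*r + 42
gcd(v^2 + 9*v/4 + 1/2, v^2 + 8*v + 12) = v + 2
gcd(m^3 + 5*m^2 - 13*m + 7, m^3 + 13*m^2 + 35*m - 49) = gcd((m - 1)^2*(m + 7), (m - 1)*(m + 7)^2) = m^2 + 6*m - 7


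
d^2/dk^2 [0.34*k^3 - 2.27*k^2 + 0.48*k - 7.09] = 2.04*k - 4.54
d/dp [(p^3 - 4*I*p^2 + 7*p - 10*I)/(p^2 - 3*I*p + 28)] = (p^4 - 6*I*p^3 + 65*p^2 - 204*I*p + 226)/(p^4 - 6*I*p^3 + 47*p^2 - 168*I*p + 784)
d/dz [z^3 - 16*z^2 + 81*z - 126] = 3*z^2 - 32*z + 81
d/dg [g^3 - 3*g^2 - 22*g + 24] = 3*g^2 - 6*g - 22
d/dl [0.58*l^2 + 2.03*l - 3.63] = 1.16*l + 2.03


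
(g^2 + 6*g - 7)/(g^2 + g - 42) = (g - 1)/(g - 6)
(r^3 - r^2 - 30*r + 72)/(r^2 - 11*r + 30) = (r^3 - r^2 - 30*r + 72)/(r^2 - 11*r + 30)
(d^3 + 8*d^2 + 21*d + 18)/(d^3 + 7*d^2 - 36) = (d^2 + 5*d + 6)/(d^2 + 4*d - 12)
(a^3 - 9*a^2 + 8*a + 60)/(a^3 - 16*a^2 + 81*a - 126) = (a^2 - 3*a - 10)/(a^2 - 10*a + 21)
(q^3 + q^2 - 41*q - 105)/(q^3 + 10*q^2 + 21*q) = (q^2 - 2*q - 35)/(q*(q + 7))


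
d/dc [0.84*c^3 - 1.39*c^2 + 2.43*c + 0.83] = 2.52*c^2 - 2.78*c + 2.43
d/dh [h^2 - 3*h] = 2*h - 3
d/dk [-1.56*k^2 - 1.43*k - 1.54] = -3.12*k - 1.43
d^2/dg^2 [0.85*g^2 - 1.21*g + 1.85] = 1.70000000000000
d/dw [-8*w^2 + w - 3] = 1 - 16*w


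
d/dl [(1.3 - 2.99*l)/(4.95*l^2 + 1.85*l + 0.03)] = (14.8005*l^2 - 12.87*l - 2.4947)/(24.5025*l^4 + 18.315*l^3 + 3.7195*l^2 + 0.111*l + 0.0009)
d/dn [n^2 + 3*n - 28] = 2*n + 3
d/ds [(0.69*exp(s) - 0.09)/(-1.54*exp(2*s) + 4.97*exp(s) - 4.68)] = (1.0626*exp(2*s) - 0.2772*exp(s) - 2.7819)*exp(s)/(2.3716*exp(4*s) - 15.3076*exp(3*s) + 39.1153*exp(2*s) - 46.5192*exp(s) + 21.9024)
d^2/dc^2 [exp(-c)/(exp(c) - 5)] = ((exp(c) - 5)^2 + (exp(c) - 5)*exp(c) + 2*exp(2*c))*exp(-c)/(exp(c) - 5)^3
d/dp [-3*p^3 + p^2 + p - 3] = -9*p^2 + 2*p + 1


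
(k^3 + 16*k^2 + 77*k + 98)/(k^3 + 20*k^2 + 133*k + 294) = (k + 2)/(k + 6)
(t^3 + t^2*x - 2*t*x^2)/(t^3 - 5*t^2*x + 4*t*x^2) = (-t - 2*x)/(-t + 4*x)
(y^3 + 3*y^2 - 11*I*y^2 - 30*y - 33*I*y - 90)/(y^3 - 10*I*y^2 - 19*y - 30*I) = (y + 3)/(y + I)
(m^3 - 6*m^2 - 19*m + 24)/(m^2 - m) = m - 5 - 24/m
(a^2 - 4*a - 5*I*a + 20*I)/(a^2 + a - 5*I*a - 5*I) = (a - 4)/(a + 1)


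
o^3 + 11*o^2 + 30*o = o*(o + 5)*(o + 6)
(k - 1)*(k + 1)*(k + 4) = k^3 + 4*k^2 - k - 4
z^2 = z^2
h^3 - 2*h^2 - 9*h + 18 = (h - 3)*(h - 2)*(h + 3)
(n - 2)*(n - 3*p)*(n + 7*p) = n^3 + 4*n^2*p - 2*n^2 - 21*n*p^2 - 8*n*p + 42*p^2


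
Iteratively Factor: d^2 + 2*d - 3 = (d - 1)*(d + 3)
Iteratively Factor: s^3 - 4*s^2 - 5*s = (s + 1)*(s^2 - 5*s) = s*(s + 1)*(s - 5)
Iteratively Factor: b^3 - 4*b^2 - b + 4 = (b - 1)*(b^2 - 3*b - 4) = (b - 4)*(b - 1)*(b + 1)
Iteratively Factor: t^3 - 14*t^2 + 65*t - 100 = (t - 5)*(t^2 - 9*t + 20) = (t - 5)*(t - 4)*(t - 5)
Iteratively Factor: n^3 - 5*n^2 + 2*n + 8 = (n + 1)*(n^2 - 6*n + 8) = (n - 2)*(n + 1)*(n - 4)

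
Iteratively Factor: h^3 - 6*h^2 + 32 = (h - 4)*(h^2 - 2*h - 8) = (h - 4)^2*(h + 2)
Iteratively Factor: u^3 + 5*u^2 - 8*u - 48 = (u - 3)*(u^2 + 8*u + 16) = (u - 3)*(u + 4)*(u + 4)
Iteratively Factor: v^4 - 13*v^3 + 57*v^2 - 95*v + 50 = (v - 5)*(v^3 - 8*v^2 + 17*v - 10) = (v - 5)*(v - 1)*(v^2 - 7*v + 10) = (v - 5)*(v - 2)*(v - 1)*(v - 5)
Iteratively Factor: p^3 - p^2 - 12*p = (p + 3)*(p^2 - 4*p) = p*(p + 3)*(p - 4)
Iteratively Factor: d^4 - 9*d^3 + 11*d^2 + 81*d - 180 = (d - 3)*(d^3 - 6*d^2 - 7*d + 60) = (d - 5)*(d - 3)*(d^2 - d - 12) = (d - 5)*(d - 3)*(d + 3)*(d - 4)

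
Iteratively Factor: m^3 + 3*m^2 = (m + 3)*(m^2) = m*(m + 3)*(m)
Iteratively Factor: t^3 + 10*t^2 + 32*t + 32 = (t + 4)*(t^2 + 6*t + 8) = (t + 2)*(t + 4)*(t + 4)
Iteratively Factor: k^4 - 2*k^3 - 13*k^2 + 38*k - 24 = (k + 4)*(k^3 - 6*k^2 + 11*k - 6) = (k - 1)*(k + 4)*(k^2 - 5*k + 6) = (k - 2)*(k - 1)*(k + 4)*(k - 3)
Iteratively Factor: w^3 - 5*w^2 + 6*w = (w - 2)*(w^2 - 3*w) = w*(w - 2)*(w - 3)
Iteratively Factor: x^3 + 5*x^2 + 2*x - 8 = (x - 1)*(x^2 + 6*x + 8) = (x - 1)*(x + 2)*(x + 4)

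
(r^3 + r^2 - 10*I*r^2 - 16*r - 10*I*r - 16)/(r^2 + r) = r - 10*I - 16/r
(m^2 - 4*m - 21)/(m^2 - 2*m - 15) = (m - 7)/(m - 5)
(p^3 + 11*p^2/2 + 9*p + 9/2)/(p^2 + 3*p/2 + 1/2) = (2*p^2 + 9*p + 9)/(2*p + 1)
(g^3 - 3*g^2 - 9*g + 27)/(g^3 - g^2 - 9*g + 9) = (g - 3)/(g - 1)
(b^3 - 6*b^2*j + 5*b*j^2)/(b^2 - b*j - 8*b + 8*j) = b*(b - 5*j)/(b - 8)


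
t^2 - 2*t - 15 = (t - 5)*(t + 3)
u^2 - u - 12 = (u - 4)*(u + 3)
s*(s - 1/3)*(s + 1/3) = s^3 - s/9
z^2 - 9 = (z - 3)*(z + 3)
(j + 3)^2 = j^2 + 6*j + 9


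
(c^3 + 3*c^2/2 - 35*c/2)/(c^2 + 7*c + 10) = c*(2*c - 7)/(2*(c + 2))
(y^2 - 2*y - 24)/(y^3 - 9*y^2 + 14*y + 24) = (y + 4)/(y^2 - 3*y - 4)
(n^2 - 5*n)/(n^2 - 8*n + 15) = n/(n - 3)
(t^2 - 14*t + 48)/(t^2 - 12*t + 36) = (t - 8)/(t - 6)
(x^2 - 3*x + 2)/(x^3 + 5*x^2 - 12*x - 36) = (x^2 - 3*x + 2)/(x^3 + 5*x^2 - 12*x - 36)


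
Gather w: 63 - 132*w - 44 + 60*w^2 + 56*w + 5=60*w^2 - 76*w + 24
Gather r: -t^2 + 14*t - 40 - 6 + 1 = -t^2 + 14*t - 45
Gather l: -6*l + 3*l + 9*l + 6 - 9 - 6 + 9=6*l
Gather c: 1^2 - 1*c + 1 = 2 - c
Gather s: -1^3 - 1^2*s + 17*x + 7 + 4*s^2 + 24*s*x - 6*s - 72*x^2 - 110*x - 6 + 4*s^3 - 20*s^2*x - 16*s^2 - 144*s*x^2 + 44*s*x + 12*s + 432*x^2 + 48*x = 4*s^3 + s^2*(-20*x - 12) + s*(-144*x^2 + 68*x + 5) + 360*x^2 - 45*x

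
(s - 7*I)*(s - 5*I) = s^2 - 12*I*s - 35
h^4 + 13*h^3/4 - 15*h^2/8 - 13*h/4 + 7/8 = (h - 1)*(h - 1/4)*(h + 1)*(h + 7/2)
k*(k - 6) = k^2 - 6*k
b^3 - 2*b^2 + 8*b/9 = b*(b - 4/3)*(b - 2/3)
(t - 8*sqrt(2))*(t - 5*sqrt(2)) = t^2 - 13*sqrt(2)*t + 80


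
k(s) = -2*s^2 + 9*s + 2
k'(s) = 9 - 4*s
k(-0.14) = 0.70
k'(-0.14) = 9.56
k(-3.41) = -51.95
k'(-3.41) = 22.64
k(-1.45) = -15.26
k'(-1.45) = 14.80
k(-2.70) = -36.88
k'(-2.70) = 19.80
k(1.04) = 9.20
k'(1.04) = 4.84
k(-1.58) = -17.21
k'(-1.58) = 15.32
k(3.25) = 10.12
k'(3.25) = -4.00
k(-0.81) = -6.60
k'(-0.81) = 12.24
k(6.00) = -16.00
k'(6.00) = -15.00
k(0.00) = 2.00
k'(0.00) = 9.00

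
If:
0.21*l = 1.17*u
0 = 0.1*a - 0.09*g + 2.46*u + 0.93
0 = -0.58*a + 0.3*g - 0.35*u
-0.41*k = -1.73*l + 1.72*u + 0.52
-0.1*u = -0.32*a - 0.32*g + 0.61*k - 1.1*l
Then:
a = -3.77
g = -7.88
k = -11.18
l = -2.86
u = -0.51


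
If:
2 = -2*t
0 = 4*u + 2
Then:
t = -1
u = -1/2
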